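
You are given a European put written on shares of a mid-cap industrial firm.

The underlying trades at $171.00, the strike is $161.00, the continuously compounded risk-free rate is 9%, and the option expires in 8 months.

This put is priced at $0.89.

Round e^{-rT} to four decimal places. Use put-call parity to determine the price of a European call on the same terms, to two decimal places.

$20.26

e^(−rT) = e^(−0.09·0.6667) = 0.9418
Put-call parity: C − P = S − K·e^(−rT) = 171 − 161·0.9418 = 171 − 151.6298 = 19.3702
C = P + (C − P) = 0.89 + (19.3702) = 20.2602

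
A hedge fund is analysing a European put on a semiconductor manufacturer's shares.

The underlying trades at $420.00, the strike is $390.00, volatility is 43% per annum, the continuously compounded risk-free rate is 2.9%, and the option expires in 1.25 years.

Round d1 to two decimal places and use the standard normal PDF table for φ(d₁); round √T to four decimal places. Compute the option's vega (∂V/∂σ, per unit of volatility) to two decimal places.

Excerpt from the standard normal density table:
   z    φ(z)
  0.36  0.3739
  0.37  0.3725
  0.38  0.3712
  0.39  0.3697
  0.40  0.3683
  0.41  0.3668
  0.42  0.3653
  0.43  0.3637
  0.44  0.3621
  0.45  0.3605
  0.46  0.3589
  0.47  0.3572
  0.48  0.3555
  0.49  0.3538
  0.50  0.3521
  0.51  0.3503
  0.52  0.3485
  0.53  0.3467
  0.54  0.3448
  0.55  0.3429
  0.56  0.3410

167.73

σ√T = 0.43·√1.25 = 0.4808
ln(S/K) + (r + σ²/2)T = ln(420/390) + (0.029 + 0.43²/2)·1.25 = 0.0741 + 0.1518 = 0.2259
d₁ = 0.2259 / 0.4808 = 0.4699 ≈ 0.47
√T = √1.25 = 1.1180
φ(d₁) = φ(0.47) = 0.3572
vega = S·φ(d₁)·√T = 420·0.3572·1.1180 = 167.7268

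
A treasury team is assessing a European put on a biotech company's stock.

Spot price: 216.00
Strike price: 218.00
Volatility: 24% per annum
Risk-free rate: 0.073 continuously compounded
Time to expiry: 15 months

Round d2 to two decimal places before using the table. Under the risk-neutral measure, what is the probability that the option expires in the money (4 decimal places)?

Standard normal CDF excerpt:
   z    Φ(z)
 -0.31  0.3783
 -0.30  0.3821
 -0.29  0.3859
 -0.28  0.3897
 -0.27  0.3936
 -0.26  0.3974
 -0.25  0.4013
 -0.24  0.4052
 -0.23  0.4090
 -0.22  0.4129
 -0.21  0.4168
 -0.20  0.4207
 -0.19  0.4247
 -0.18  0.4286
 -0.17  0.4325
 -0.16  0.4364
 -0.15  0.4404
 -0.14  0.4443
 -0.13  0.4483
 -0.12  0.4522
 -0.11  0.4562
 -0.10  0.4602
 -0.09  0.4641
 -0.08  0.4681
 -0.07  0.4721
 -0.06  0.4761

σ√T = 0.24·√1.25 = 0.2683
d₁ = [ln(216/218) + (0.073 + 0.24²/2)·1.25] / 0.2683 = [-0.0092 + 0.1273] / 0.2683 = 0.4399 → 0.44
d₂ = d₁ − σ√T = 0.4399 − 0.2683 = 0.1716 → 0.17
Pr(exercise) under Q = N(−d₂) = N(-0.17) = 0.4325

0.4325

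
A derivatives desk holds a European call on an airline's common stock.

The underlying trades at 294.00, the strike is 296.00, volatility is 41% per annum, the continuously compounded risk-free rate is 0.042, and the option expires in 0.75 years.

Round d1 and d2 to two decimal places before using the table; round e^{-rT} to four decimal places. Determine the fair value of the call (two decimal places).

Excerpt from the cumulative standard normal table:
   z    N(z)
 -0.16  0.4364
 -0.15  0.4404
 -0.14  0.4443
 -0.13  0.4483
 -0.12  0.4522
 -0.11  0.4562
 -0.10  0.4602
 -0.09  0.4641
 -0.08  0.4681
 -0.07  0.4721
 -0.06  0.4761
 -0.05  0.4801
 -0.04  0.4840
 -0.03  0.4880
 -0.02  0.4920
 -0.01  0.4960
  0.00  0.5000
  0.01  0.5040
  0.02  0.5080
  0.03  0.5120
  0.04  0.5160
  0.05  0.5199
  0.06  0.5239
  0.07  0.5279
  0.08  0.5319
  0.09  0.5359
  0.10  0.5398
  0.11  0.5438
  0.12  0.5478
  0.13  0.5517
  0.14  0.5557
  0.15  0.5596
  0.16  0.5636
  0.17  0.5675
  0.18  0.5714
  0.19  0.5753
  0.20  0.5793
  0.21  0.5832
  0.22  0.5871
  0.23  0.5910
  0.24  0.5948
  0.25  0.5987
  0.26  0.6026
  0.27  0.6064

σ√T = 0.41 × 0.8660 = 0.3551
d₁ = [ln(294/296) + (0.042 + 0.41²/2)·0.75] / 0.3551 = [-0.0068 + 0.0945] / 0.3551 = 0.2472 → 0.25
d₂ = d₁ − σ√T = 0.2472 − 0.3551 = -0.1079 → -0.11
exp(−rT) = exp(−0.042·0.75) = 0.9690
C = 294·N(0.25) − 296·0.9690·N(-0.11) = 294·0.5987 − 296·0.9690·0.4562 = 176.0178 − 130.8491 = 45.1687

45.17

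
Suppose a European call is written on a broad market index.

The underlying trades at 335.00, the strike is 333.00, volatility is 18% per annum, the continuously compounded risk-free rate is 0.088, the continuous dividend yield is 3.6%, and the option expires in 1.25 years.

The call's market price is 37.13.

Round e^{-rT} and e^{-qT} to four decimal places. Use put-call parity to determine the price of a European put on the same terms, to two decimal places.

e^(−qT) = e^(−0.036·1.25) = 0.9560;  e^(−rT) = e^(−0.088·1.25) = 0.8958
Put-call parity: C − P = S·e^(−qT) − K·e^(−rT) = 335·0.9560 − 333·0.8958 = 320.2600 − 298.3014 = 21.9586
P = C − (C − P) = 37.13 − (21.9586) = 15.1714

15.17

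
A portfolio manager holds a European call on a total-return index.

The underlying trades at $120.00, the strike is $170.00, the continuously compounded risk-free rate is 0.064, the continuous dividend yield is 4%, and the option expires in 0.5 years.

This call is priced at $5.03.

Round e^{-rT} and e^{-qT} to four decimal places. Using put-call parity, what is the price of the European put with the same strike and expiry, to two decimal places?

$52.05

e^(−qT) = e^(−0.04·0.5) = 0.9802;  e^(−rT) = e^(−0.064·0.5) = 0.9685
Put-call parity: C − P = S·e^(−qT) − K·e^(−rT) = 120·0.9802 − 170·0.9685 = 117.6240 − 164.6450 = -47.0210
P = C − (C − P) = 5.03 − (-47.0210) = 52.0510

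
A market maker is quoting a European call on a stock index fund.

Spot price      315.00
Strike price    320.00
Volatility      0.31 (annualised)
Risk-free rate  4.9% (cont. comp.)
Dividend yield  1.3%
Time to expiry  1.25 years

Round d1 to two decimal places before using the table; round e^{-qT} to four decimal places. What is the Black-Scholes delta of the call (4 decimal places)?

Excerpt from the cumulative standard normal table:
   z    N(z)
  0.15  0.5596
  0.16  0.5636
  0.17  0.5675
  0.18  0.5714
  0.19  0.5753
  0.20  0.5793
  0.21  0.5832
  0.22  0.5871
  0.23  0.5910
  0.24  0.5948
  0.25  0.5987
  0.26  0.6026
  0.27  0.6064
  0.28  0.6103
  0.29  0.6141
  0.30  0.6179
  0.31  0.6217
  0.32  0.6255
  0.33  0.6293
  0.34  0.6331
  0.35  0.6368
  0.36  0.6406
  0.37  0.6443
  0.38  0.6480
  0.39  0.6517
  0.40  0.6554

0.5929

σ√T = 0.31·√1.25 = 0.3466
ln(S/K) + (r − q + σ²/2)T = ln(315/320) + (0.049 − 0.013 + 0.31²/2)·1.25 = -0.0157 + 0.1051 = 0.0893
d₁ = 0.0893 / 0.3466 = 0.2577 → 0.26
N(d₁) = N(0.26) = 0.6026
Δ_call = e^(−qT)·N(d₁) = 0.9839·0.6026 = 0.5929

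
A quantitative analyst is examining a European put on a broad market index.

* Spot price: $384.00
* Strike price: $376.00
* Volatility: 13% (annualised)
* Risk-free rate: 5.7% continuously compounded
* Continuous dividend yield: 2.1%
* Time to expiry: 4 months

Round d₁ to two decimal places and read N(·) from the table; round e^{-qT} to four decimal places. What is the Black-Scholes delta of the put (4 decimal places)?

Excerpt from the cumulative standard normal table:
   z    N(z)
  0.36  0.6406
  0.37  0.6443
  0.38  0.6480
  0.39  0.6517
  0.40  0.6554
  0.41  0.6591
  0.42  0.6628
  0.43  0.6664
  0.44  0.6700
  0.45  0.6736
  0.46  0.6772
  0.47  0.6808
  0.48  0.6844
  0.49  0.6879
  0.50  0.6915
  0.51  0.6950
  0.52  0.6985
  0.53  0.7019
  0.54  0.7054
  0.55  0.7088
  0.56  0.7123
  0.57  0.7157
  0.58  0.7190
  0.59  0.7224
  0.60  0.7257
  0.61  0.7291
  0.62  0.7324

-0.3134

σ√T = 0.13 × 0.5774 = 0.0751
d₁ = [ln(384/376) + (0.057 − 0.021 + ½·0.13²)·0.3333] / (σ√T) = (0.0211 + 0.0148) / 0.0751 = 0.4779 ⇒ 0.48
N(d₁) = N(0.48) = 0.6844
Δ_put = exp(−qT)·(N(d₁) − 1) = 0.9930·(0.6844 − 1) = -0.3134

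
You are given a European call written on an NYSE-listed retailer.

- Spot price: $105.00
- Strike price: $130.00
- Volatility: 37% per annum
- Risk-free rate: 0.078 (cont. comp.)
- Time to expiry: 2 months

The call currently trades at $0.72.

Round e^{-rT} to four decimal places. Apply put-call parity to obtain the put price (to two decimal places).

e^(−rT) = e^(−0.078·0.1667) = 0.9871
Put-call parity: C − P = S − K·e^(−rT) = 105 − 130·0.9871 = 105 − 128.3230 = -23.3230
P = C − (C − P) = 0.72 − (-23.3230) = 24.0430

$24.04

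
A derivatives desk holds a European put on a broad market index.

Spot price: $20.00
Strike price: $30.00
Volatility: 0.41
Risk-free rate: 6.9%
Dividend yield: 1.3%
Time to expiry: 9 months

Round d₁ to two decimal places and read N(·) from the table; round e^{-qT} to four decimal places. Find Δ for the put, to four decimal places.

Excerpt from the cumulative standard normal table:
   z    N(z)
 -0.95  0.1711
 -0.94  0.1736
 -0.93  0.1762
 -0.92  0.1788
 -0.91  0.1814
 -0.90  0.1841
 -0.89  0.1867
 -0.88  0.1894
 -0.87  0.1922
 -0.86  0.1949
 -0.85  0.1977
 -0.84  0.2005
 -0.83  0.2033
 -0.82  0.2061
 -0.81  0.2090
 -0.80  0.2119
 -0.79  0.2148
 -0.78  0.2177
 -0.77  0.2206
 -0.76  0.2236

-0.7945

T = 0.75;  σ√T = 0.3551
d₁ = [ln(20/30) + (0.069 − 0.013 + ½·0.41²)·0.75] / (σ√T) = (-0.4055 + 0.1050) / 0.3551 = -0.8461 ⇒ -0.85
N(d₁) = N(-0.85) = 0.1977
Δ_put = exp(−qT)·(N(d₁) − 1) = 0.9903·(0.1977 − 1) = -0.7945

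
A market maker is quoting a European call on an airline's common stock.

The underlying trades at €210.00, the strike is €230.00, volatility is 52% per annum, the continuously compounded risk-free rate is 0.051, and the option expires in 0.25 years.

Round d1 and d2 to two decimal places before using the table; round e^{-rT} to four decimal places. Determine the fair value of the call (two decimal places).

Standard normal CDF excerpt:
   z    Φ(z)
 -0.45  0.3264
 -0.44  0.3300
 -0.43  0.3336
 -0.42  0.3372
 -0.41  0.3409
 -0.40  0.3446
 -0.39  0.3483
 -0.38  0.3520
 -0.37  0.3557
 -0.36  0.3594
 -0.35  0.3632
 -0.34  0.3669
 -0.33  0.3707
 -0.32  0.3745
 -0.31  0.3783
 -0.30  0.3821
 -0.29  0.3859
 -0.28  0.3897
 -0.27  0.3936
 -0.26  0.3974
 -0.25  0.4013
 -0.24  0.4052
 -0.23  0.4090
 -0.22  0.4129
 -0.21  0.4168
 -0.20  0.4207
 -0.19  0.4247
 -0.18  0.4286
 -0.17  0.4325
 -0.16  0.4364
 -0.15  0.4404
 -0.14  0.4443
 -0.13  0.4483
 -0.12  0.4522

σ√T = 0.52·√0.25 = 0.2600
d₁ = [ln(210/230) + (0.051 + 0.52²/2)·0.25] / 0.2600 = [-0.0910 + 0.0466] / 0.2600 = -0.1709 ⇒ -0.17
d₂ = d₁ − σ√T = -0.1709 − 0.2600 = -0.4309 ⇒ -0.43
e^(−rT) = e^(−0.051·0.25) = 0.9873
N(d₁) = N(-0.17) = 0.4325;  N(d₂) = N(-0.43) = 0.3336
C = 210·0.4325 − 230·0.9873·0.3336 = 90.8250 − 75.7536 = 15.0714

€15.07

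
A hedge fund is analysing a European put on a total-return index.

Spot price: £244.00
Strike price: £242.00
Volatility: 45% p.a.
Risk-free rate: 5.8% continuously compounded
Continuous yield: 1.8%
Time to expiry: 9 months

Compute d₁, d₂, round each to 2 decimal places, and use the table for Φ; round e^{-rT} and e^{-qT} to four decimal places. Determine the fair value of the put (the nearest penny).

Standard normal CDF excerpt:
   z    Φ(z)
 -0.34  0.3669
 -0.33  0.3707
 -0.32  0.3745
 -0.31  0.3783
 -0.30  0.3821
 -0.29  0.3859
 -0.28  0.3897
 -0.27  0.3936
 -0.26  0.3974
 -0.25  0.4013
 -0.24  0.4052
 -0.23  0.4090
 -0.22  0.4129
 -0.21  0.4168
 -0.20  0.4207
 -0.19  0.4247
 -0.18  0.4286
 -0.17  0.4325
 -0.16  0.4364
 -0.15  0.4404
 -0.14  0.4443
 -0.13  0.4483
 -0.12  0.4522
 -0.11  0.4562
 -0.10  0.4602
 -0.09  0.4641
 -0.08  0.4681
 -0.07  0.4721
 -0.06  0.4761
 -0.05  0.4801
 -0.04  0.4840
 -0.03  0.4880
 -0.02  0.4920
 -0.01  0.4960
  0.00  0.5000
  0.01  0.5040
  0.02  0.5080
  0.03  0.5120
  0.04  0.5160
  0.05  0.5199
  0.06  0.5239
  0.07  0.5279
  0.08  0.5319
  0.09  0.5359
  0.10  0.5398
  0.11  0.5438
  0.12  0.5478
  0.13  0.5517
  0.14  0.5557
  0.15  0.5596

£32.17

σ√T = 0.45·√0.75 = 0.3897
ln(S/K) + (r − q + σ²/2)T = ln(244/242) + (0.058 − 0.018 + 0.45²/2)·0.75 = 0.0082 + 0.1059 = 0.1142
d₁ = 0.1142 / 0.3897 = 0.2930 which rounds to 0.29
d₂ = d₁ − σ√T = 0.2930 − 0.3897 = -0.0968 which rounds to -0.10
exp(−qT) = exp(−0.018·0.75) = 0.9866;  exp(−rT) = exp(−0.058·0.75) = 0.9574
N(−d₂) = N(0.10) = 0.5398;  N(−d₁) = N(-0.29) = 0.3859
P = 242·0.9574·0.5398 − 244·0.9866·0.3859 = 125.0667 − 92.8979 = 32.1688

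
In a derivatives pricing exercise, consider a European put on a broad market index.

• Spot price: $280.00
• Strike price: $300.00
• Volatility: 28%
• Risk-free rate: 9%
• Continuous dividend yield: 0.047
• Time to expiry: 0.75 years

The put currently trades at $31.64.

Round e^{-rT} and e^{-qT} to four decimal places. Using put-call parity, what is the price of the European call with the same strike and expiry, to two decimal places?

e^(−qT) = e^(−0.047·0.75) = 0.9654;  e^(−rT) = e^(−0.09·0.75) = 0.9347
Put-call parity: C − P = S·e^(−qT) − K·e^(−rT) = 280·0.9654 − 300·0.9347 = 270.3120 − 280.4100 = -10.0980
C = P + (C − P) = 31.64 + (-10.0980) = 21.5420

$21.54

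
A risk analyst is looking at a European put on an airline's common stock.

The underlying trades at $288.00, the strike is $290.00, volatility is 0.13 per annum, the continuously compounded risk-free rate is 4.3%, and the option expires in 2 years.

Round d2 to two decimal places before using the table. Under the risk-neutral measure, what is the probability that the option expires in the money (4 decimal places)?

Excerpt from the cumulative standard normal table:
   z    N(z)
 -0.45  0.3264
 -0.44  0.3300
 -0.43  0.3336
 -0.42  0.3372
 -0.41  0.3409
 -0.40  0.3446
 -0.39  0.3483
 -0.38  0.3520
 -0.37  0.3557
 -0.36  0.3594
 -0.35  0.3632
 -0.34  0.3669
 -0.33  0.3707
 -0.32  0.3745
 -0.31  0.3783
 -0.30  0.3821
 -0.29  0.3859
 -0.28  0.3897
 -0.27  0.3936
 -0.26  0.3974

T = 2;  σ√T = 0.1838
d₁ = [ln(288/290) + (0.043 + 0.13²/2)·2] / 0.1838 = [-0.0069 + 0.1029] / 0.1838 = 0.5221 which rounds to 0.52
d₂ = d₁ − σ√T = 0.5221 − 0.1838 = 0.3382 which rounds to 0.34
Risk-neutral Pr[S_T < K] = N(−d₂) = N(-0.34) = 0.3669

0.3669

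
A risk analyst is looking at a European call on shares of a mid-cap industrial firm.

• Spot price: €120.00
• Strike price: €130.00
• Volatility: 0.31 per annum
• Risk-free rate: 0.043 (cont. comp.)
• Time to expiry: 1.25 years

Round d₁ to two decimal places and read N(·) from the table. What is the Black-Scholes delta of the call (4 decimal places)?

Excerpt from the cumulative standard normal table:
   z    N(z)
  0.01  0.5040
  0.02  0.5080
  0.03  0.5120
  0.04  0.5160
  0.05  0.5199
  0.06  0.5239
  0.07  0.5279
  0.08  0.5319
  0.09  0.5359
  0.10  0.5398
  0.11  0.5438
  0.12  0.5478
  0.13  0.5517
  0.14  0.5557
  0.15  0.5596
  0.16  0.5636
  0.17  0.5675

σ√T = 0.31 × 1.1180 = 0.3466
ln(S/K) + (r + σ²/2)T = ln(120/130) + (0.043 + 0.31²/2)·1.25 = -0.0800 + 0.1138 = 0.0338
d₁ = 0.0338 / 0.3466 = 0.0974 ≈ 0.10
N(d₁) = N(0.10) = 0.5398
Δ_call = N(d₁) = 0.5398

0.5398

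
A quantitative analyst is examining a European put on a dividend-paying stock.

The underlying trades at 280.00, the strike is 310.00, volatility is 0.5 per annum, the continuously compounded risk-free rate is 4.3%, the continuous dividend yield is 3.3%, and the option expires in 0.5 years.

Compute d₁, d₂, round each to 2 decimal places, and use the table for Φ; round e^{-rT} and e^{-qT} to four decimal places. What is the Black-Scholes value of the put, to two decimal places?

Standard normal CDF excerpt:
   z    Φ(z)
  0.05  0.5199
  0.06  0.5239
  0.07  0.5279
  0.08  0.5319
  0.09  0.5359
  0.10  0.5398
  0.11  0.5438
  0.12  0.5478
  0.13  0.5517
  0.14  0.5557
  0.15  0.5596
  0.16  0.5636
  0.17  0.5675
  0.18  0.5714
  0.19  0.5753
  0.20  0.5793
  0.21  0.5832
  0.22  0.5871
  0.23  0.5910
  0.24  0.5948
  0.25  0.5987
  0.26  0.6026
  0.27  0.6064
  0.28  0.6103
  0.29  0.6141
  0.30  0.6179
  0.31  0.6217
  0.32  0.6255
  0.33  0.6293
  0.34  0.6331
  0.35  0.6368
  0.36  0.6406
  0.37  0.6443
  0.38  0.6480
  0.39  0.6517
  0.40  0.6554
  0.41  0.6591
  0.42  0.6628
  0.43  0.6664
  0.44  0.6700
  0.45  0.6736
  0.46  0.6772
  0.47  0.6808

55.70

σ√T = 0.5 × 0.7071 = 0.3536
d₁ = [ln(280/310) + (0.043 − 0.033 + ½·0.5²)·0.5] / (σ√T) = (-0.1018 + 0.0675) / 0.3536 = -0.0970 → -0.10
d₂ = -0.0970 − 0.3536 = -0.4505 → -0.45
exp(−qT) = exp(−0.033·0.5) = 0.9836;  exp(−rT) = exp(−0.043·0.5) = 0.9787
P = 310·0.9787·N(0.45) − 280·0.9836·N(0.10) = 310·0.9787·0.6736 − 280·0.9836·0.5398 = 204.3682 − 148.6652 = 55.7030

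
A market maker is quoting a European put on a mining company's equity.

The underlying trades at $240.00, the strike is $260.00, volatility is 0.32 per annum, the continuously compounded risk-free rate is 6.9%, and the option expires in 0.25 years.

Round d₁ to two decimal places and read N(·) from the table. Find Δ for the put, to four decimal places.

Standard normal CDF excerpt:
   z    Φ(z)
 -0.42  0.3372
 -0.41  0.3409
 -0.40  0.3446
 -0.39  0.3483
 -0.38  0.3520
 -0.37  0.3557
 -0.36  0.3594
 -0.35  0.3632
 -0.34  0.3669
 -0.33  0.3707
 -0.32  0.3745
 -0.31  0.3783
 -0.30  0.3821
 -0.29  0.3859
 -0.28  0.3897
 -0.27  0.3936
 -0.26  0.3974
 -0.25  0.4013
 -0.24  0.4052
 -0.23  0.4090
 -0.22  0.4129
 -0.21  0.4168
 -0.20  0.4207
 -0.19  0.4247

-0.6217

σ√T = 0.32 × 0.5000 = 0.1600
ln(S/K) + (r + σ²/2)T = ln(240/260) + (0.069 + 0.32²/2)·0.25 = -0.0800 + 0.0301 = -0.0500
d₁ = -0.0500 / 0.1600 = -0.3125 ≈ -0.31
N(d₁) = N(-0.31) = 0.3783
Δ_put = N(d₁) − 1 = 0.3783 − 1 = -0.6217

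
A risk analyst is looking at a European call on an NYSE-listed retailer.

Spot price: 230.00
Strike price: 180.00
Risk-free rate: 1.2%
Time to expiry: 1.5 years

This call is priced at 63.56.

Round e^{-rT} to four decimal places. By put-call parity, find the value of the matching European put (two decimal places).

10.36

e^(−rT) = e^(−0.012·1.5) = 0.9822
Put-call parity: C − P = S − K·e^(−rT) = 230 − 180·0.9822 = 230 − 176.7960 = 53.2040
P = C − (C − P) = 63.56 − (53.2040) = 10.3560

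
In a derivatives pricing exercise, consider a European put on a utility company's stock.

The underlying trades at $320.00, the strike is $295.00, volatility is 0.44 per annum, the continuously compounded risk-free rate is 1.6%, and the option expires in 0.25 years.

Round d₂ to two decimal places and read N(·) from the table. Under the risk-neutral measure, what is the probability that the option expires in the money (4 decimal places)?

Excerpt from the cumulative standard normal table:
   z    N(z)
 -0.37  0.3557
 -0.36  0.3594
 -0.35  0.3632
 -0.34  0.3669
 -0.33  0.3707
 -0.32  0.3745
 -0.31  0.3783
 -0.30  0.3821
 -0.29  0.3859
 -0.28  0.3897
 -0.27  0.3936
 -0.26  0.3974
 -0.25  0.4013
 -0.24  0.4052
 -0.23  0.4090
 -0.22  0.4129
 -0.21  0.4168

0.3897

T = 0.25;  σ√T = 0.2200
d₁ = [ln(320/295) + (0.016 + 0.44²/2)·0.25] / 0.2200 = [0.0813 + 0.0282] / 0.2200 = 0.4979 ⇒ 0.50
d₂ = d₁ − σ√T = 0.4979 − 0.2200 = 0.2779 ⇒ 0.28
Risk-neutral Pr[S_T < K] = N(−d₂) = N(-0.28) = 0.3897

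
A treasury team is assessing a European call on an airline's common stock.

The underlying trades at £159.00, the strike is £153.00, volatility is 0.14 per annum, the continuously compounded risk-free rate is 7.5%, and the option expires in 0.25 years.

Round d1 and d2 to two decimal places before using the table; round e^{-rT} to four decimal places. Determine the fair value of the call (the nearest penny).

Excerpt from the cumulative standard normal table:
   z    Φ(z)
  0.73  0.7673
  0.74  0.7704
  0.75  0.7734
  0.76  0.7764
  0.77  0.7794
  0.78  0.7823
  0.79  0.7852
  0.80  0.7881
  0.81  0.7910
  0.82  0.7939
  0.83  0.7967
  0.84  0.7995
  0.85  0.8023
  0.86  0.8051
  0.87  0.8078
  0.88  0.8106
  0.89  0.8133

σ√T = 0.14 × 0.5000 = 0.0700
d₁ = [ln(159/153) + (0.075 + ½·0.14²)·0.25] / (σ√T) = (0.0385 + 0.0212) / 0.0700 = 0.8524 ⇒ 0.85
d₂ = 0.8524 − 0.0700 = 0.7824 ⇒ 0.78
e^(−rT) = e^(−0.075·0.25) = 0.9814
N(d₁) = N(0.85) = 0.8023;  N(d₂) = N(0.78) = 0.7823
C = 159·0.8023 − 153·0.9814·0.7823 = 127.5657 − 117.4656 = 10.1001

£10.10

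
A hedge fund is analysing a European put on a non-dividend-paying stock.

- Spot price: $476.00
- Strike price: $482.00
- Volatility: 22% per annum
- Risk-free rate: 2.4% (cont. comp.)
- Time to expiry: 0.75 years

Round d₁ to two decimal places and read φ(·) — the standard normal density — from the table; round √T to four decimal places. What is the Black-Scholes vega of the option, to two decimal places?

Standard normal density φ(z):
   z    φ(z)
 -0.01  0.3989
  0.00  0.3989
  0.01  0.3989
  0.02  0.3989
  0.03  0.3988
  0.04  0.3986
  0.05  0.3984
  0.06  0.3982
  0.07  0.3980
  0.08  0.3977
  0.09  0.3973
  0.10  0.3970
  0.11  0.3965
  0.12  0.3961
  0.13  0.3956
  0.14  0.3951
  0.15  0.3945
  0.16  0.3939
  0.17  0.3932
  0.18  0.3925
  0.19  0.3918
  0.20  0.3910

163.28

σ√T = 0.22 × 0.8660 = 0.1905
d₁ = [ln(476/482) + (0.024 + 0.22²/2)·0.75] / 0.1905 = [-0.0125 + 0.0362] / 0.1905 = 0.1240 ≈ 0.12
√T = √0.75 = 0.8660
φ(d₁) = φ(0.12) = 0.3961
vega = S·φ(d₁)·√T = 476·0.3961·0.8660 = 163.2788
(The call has the same vega.)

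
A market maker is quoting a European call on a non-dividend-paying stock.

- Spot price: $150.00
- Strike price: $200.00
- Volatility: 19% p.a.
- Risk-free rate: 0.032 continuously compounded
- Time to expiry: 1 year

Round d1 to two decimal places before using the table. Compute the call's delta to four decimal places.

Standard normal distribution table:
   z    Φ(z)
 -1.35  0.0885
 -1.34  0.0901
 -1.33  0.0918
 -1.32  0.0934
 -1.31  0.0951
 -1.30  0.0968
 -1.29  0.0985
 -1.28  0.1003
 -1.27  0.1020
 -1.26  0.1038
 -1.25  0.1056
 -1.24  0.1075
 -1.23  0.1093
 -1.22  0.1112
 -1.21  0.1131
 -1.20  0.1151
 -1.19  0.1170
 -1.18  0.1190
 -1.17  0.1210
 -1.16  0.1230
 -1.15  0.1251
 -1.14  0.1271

σ√T = 0.19·√1 = 0.1900
d₁ = [ln(150/200) + (0.032 + 0.19²/2)·1] / 0.1900 = [-0.2877 + 0.0500] / 0.1900 = -1.2507 which rounds to -1.25
N(d₁) = N(-1.25) = 0.1056
Δ_call = N(d₁) = 0.1056

0.1056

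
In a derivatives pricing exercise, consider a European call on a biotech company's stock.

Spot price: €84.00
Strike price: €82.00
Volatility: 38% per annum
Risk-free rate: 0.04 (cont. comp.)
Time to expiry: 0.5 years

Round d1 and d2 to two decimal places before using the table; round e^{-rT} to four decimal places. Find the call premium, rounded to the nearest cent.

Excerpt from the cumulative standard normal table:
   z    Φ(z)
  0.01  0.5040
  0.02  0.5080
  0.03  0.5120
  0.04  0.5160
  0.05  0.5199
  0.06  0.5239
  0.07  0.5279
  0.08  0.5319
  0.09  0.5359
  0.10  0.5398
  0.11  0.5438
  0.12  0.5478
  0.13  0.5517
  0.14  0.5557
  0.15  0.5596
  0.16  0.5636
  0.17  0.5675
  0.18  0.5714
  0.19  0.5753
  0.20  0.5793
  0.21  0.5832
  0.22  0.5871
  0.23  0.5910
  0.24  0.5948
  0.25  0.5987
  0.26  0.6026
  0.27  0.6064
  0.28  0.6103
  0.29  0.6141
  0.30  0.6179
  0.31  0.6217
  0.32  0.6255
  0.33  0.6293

T = 0.5;  σ√T = 0.2687
d₁ = [ln(84/82) + (0.04 + 0.38²/2)·0.5] / 0.2687 = [0.0241 + 0.0561] / 0.2687 = 0.2985 ≈ 0.30
d₂ = d₁ − σ√T = 0.2985 − 0.2687 = 0.0298 ≈ 0.03
e^(−rT) = e^(−0.04·0.5) = 0.9802
C = 84·N(0.30) − 82·0.9802·N(0.03) = 84·0.6179 − 82·0.9802·0.5120 = 51.9036 − 41.1527 = 10.7509

€10.75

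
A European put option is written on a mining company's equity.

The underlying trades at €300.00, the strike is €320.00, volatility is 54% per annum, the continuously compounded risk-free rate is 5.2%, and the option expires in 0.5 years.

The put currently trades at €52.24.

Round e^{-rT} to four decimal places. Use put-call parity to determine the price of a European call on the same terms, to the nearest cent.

e^(−rT) = e^(−0.052·0.5) = 0.9743
Put-call parity: C − P = S − K·e^(−rT) = 300 − 320·0.9743 = 300 − 311.7760 = -11.7760
C = P + (C − P) = 52.24 + (-11.7760) = 40.4640

€40.46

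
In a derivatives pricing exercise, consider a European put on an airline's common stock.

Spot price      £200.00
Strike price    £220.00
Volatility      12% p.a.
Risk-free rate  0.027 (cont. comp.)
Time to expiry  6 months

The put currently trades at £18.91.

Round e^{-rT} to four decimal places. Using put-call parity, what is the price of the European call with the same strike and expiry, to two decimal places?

exp(−rT) = exp(−0.027·0.5) = 0.9866
Put-call parity: C − P = S − K·e^(−rT) = 200 − 220·0.9866 = 200 − 217.0520 = -17.0520
C = P + (C − P) = 18.91 + (-17.0520) = 1.8580

£1.86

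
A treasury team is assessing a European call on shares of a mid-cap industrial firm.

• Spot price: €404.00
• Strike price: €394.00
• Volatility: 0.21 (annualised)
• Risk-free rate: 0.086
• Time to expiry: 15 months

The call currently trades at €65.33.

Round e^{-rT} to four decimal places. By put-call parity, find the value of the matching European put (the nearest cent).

e^(−rT) = e^(−0.086·1.25) = 0.8981
Put-call parity: C − P = S − K·e^(−rT) = 404 − 394·0.8981 = 404 − 353.8514 = 50.1486
P = C − (C − P) = 65.33 − (50.1486) = 15.1814

€15.18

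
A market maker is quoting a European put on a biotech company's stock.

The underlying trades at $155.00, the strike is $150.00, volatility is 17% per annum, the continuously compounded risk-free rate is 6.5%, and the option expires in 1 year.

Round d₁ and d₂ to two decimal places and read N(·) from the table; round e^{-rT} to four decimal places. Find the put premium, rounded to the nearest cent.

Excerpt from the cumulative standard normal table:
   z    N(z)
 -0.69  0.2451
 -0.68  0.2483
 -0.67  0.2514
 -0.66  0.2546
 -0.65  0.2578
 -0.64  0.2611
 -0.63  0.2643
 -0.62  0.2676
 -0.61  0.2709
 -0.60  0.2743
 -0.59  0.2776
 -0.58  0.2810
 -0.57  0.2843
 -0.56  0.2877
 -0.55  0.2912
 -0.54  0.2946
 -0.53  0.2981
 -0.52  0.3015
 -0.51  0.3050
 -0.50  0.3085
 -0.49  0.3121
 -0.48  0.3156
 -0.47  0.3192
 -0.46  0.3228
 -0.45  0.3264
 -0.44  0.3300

$4.41

T = 1;  σ√T = 0.1700
d₁ = [ln(155/150) + (0.065 + 0.17²/2)·1] / 0.1700 = [0.0328 + 0.0795] / 0.1700 = 0.6602 ⇒ 0.66
d₂ = d₁ − σ√T = 0.6602 − 0.1700 = 0.4902 ⇒ 0.49
e^(−rT) = e^(−0.065·1) = 0.9371
P = 150·0.9371·N(-0.49) − 155·N(-0.66) = 150·0.9371·0.3121 − 155·0.2546 = 43.8703 − 39.4630 = 4.4073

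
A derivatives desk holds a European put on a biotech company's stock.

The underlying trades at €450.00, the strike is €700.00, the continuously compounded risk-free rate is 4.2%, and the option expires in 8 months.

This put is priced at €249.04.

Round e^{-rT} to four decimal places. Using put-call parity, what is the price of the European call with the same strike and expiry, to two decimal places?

€18.36

exp(−rT) = exp(−0.042·0.6667) = 0.9724
Put-call parity: C − P = S − K·e^(−rT) = 450 − 700·0.9724 = 450 − 680.6800 = -230.6800
C = P + (C − P) = 249.04 + (-230.6800) = 18.3600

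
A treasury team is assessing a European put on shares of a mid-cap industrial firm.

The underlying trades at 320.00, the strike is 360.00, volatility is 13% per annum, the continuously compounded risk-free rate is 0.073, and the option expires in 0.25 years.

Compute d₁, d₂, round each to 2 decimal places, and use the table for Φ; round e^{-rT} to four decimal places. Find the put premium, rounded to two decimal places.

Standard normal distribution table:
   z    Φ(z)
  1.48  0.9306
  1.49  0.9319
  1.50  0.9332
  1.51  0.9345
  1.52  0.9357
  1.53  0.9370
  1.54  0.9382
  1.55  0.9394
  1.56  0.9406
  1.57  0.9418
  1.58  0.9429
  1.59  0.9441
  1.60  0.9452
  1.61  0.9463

σ√T = 0.13·√0.25 = 0.0650
d₁ = [ln(320/360) + (0.073 + 0.13²/2)·0.25] / 0.0650 = [-0.1178 + 0.0204] / 0.0650 = -1.4988 → -1.50
d₂ = d₁ − σ√T = -1.4988 − 0.0650 = -1.5638 → -1.56
e^(−rT) = e^(−0.073·0.25) = 0.9819
P = 360·0.9819·N(1.56) − 320·N(1.50) = 360·0.9819·0.9406 − 320·0.9332 = 332.4871 − 298.6240 = 33.8631

33.86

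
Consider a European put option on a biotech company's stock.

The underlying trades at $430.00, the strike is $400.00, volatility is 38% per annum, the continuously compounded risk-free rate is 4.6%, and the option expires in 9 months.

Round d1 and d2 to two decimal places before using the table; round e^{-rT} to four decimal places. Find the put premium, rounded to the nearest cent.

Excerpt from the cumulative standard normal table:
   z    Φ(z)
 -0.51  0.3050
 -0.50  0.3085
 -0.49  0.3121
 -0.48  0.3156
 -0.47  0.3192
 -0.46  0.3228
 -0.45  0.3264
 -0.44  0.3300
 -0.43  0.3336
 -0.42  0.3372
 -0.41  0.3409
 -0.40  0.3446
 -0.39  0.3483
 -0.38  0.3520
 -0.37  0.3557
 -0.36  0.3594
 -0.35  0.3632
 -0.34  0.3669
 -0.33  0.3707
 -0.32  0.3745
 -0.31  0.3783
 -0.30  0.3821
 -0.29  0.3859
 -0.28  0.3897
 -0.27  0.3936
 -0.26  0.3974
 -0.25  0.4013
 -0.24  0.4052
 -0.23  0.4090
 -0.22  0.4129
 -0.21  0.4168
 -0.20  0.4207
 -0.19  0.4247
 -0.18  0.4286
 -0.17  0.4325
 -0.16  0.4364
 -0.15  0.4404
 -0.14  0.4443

T = 0.75;  σ√T = 0.3291
d₁ = [ln(430/400) + (0.046 + 0.38²/2)·0.75] / 0.3291 = [0.0723 + 0.0887] / 0.3291 = 0.4891 → 0.49
d₂ = d₁ − σ√T = 0.4891 − 0.3291 = 0.1600 → 0.16
e^(−rT) = e^(−0.046·0.75) = 0.9661
N(−d₂) = N(-0.16) = 0.4364;  N(−d₁) = N(-0.49) = 0.3121
P = 400·0.9661·0.4364 − 430·0.3121 = 168.6424 − 134.2030 = 34.4394

$34.44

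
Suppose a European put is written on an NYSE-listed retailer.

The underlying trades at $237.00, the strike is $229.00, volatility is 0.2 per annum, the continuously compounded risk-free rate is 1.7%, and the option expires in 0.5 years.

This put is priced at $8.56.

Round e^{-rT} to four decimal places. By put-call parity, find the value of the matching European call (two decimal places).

e^(−rT) = e^(−0.017·0.5) = 0.9915
Put-call parity: C − P = S − K·e^(−rT) = 237 − 229·0.9915 = 237 − 227.0535 = 9.9465
C = P + (C − P) = 8.56 + (9.9465) = 18.5065

$18.51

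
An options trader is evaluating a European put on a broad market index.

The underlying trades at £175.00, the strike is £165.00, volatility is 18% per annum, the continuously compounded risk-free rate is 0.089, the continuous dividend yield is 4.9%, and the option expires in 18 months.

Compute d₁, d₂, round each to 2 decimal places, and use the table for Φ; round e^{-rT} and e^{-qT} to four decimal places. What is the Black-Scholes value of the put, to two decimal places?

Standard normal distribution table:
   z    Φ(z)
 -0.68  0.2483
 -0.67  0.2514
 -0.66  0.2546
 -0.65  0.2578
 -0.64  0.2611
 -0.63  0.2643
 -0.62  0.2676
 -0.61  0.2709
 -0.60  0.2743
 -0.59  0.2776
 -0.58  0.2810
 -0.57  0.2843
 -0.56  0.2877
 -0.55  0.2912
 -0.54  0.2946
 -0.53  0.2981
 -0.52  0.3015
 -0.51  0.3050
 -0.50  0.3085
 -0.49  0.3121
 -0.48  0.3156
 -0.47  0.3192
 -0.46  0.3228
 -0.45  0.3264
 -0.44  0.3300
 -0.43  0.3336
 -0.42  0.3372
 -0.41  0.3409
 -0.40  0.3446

σ√T = 0.18 × 1.2247 = 0.2205
d₁ = [ln(175/165) + (0.089 − 0.049 + ½·0.18²)·1.5] / (σ√T) = (0.0588 + 0.0843) / 0.2205 = 0.6493 ⇒ 0.65
d₂ = 0.6493 − 0.2205 = 0.4288 ⇒ 0.43
exp(−qT) = exp(−0.049·1.5) = 0.9291;  exp(−rT) = exp(−0.089·1.5) = 0.8750
N(−d₂) = N(-0.43) = 0.3336;  N(−d₁) = N(-0.65) = 0.2578
P = 165·0.8750·0.3336 − 175·0.9291·0.2578 = 48.1635 − 41.9163 = 6.2472

£6.25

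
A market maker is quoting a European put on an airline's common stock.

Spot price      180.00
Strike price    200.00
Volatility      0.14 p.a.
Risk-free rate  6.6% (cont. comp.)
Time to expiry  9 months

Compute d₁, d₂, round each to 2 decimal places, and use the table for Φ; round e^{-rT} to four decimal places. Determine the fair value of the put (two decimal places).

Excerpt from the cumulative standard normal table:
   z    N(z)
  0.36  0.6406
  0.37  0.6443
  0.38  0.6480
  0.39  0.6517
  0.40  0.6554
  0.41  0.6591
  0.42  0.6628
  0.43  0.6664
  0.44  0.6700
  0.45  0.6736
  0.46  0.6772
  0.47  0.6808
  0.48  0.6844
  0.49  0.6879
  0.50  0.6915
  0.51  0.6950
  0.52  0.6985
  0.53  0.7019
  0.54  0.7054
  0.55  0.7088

σ√T = 0.14·√0.75 = 0.1212
d₁ = [ln(180/200) + (0.066 + ½·0.14²)·0.75] / (σ√T) = (-0.1054 + 0.0569) / 0.1212 = -0.4001 ≈ -0.40
d₂ = -0.4001 − 0.1212 = -0.5214 ≈ -0.52
exp(−rT) = exp(−0.066·0.75) = 0.9517
N(−d₂) = N(0.52) = 0.6985;  N(−d₁) = N(0.40) = 0.6554
P = 200·0.9517·0.6985 − 180·0.6554 = 132.9525 − 117.9720 = 14.9805

14.98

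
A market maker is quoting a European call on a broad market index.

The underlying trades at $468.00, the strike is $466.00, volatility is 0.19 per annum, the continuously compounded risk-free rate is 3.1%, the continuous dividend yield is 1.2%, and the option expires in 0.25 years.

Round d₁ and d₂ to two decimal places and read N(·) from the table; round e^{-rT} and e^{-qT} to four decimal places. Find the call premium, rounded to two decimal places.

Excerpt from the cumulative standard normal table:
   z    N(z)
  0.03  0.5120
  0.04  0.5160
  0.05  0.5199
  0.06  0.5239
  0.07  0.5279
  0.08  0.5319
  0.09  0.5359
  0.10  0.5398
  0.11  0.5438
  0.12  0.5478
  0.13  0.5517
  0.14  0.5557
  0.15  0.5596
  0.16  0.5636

$18.88

σ√T = 0.19 × 0.5000 = 0.0950
ln(S/K) + (r − q + σ²/2)T = ln(468/466) + (0.031 − 0.012 + 0.19²/2)·0.25 = 0.0043 + 0.0093 = 0.0135
d₁ = 0.0135 / 0.0950 = 0.1426 ⇒ 0.14
d₂ = d₁ − σ√T = 0.1426 − 0.0950 = 0.0476 ⇒ 0.05
e^(−qT) = e^(−0.012·0.25) = 0.9970;  e^(−rT) = e^(−0.031·0.25) = 0.9923
N(d₁) = N(0.14) = 0.5557;  N(d₂) = N(0.05) = 0.5199
C = 468·0.9970·0.5557 − 466·0.9923·0.5199 = 259.2874 − 240.4079 = 18.8795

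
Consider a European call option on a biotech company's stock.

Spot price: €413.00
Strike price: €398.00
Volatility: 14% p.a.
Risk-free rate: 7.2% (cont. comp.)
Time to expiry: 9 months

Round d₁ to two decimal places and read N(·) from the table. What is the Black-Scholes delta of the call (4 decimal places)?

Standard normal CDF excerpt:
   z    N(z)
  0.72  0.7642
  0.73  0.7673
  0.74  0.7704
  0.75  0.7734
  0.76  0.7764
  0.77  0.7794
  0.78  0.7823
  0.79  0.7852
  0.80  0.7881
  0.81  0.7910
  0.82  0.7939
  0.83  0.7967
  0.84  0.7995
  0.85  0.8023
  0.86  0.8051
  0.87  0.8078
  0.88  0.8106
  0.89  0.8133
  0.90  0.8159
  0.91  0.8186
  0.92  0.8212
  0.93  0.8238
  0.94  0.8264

0.7910

σ√T = 0.14 × 0.8660 = 0.1212
d₁ = [ln(413/398) + (0.072 + ½·0.14²)·0.75] / (σ√T) = (0.0370 + 0.0614) / 0.1212 = 0.8111 → 0.81
N(d₁) = N(0.81) = 0.7910
Δ_call = N(d₁) = 0.7910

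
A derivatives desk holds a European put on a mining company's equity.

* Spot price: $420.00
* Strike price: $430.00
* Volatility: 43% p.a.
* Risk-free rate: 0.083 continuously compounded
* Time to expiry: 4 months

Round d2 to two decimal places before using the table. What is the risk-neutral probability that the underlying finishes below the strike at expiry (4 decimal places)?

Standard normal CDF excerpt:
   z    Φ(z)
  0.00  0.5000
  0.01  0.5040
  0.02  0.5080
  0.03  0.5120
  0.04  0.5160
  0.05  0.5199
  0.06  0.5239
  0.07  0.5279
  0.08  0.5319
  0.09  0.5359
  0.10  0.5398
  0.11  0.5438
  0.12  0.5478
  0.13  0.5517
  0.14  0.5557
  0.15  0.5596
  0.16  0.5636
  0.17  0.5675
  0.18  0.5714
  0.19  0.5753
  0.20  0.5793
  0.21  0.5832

σ√T = 0.43·√0.3333 = 0.2483
d₁ = [ln(420/430) + (0.083 + ½·0.43²)·0.3333] / (σ√T) = (-0.0235 + 0.0585) / 0.2483 = 0.1408 → 0.14
d₂ = 0.1408 − 0.2483 = -0.1075 → -0.11
Pr(exercise) under Q = N(−d₂) = N(0.11) = 0.5438

0.5438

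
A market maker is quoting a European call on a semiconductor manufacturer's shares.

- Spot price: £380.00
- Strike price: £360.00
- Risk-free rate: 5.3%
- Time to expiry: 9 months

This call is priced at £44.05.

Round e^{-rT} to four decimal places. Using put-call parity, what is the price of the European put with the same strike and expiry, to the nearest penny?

e^(−rT) = e^(−0.053·0.75) = 0.9610
Put-call parity: C − P = S − K·e^(−rT) = 380 − 360·0.9610 = 380 − 345.9600 = 34.0400
P = C − (C − P) = 44.05 − (34.0400) = 10.0100

£10.01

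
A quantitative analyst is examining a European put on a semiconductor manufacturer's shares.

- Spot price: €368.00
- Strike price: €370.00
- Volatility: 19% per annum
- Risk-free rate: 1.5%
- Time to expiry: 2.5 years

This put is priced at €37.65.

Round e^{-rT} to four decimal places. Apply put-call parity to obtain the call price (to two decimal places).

€49.27

e^(−rT) = e^(−0.015·2.5) = 0.9632
Put-call parity: C − P = S − K·e^(−rT) = 368 − 370·0.9632 = 368 − 356.3840 = 11.6160
C = P + (C − P) = 37.65 + (11.6160) = 49.2660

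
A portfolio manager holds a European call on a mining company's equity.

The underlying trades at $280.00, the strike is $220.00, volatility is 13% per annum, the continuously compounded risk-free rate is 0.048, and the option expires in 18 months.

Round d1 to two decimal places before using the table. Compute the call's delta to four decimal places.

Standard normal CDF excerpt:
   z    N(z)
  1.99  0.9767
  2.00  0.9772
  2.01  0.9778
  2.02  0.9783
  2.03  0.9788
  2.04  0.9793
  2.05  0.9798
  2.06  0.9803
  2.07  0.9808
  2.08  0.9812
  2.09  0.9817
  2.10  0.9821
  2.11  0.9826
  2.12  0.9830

0.9798

σ√T = 0.13·√1.5 = 0.1592
d₁ = [ln(280/220) + (0.048 + 0.13²/2)·1.5] / 0.1592 = [0.2412 + 0.0847] / 0.1592 = 2.0465 ≈ 2.05
N(d₁) = N(2.05) = 0.9798
Δ_call = N(d₁) = 0.9798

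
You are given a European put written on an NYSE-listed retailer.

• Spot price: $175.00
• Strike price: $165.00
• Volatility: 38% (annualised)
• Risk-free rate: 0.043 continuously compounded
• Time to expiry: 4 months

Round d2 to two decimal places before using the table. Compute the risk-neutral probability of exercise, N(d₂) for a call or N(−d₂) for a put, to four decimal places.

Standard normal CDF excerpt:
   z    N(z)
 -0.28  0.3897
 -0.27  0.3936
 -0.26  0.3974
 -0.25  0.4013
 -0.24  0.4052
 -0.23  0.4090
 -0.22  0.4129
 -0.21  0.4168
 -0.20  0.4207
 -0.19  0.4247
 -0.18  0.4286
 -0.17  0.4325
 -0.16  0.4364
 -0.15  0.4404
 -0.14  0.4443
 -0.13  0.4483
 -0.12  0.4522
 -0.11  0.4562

0.4129

T = 0.3333;  σ√T = 0.2194
d₁ = [ln(175/165) + (0.043 + ½·0.38²)·0.3333] / (σ√T) = (0.0588 + 0.0384) / 0.2194 = 0.4432 → 0.44
d₂ = 0.4432 − 0.2194 = 0.2238 → 0.22
Risk-neutral Pr[S_T < K] = N(−d₂) = N(-0.22) = 0.4129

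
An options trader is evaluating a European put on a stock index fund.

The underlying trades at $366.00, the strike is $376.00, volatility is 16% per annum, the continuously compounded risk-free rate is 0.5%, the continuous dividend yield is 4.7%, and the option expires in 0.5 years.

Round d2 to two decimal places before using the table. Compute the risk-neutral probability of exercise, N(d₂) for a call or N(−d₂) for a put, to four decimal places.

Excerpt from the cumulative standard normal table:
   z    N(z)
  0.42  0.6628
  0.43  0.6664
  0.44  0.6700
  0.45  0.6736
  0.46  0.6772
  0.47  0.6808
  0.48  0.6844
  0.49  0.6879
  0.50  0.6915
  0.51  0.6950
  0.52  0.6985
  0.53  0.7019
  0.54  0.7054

0.6844

σ√T = 0.16 × 0.7071 = 0.1131
d₁ = [ln(366/376) + (0.005 − 0.047 + 0.16²/2)·0.5] / 0.1131 = [-0.0270 − 0.0146] / 0.1131 = -0.3673 which rounds to -0.37
d₂ = d₁ − σ√T = -0.3673 − 0.1131 = -0.4804 which rounds to -0.48
Risk-neutral Pr[S_T < K] = N(−d₂) = N(0.48) = 0.6844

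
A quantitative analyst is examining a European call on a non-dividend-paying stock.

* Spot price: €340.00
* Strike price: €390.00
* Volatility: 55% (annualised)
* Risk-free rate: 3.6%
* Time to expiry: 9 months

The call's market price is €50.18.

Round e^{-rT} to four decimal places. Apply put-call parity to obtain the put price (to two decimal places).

€89.81

exp(−rT) = exp(−0.036·0.75) = 0.9734
Put-call parity: C − P = S − K·e^(−rT) = 340 − 390·0.9734 = 340 − 379.6260 = -39.6260
P = C − (C − P) = 50.18 − (-39.6260) = 89.8060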